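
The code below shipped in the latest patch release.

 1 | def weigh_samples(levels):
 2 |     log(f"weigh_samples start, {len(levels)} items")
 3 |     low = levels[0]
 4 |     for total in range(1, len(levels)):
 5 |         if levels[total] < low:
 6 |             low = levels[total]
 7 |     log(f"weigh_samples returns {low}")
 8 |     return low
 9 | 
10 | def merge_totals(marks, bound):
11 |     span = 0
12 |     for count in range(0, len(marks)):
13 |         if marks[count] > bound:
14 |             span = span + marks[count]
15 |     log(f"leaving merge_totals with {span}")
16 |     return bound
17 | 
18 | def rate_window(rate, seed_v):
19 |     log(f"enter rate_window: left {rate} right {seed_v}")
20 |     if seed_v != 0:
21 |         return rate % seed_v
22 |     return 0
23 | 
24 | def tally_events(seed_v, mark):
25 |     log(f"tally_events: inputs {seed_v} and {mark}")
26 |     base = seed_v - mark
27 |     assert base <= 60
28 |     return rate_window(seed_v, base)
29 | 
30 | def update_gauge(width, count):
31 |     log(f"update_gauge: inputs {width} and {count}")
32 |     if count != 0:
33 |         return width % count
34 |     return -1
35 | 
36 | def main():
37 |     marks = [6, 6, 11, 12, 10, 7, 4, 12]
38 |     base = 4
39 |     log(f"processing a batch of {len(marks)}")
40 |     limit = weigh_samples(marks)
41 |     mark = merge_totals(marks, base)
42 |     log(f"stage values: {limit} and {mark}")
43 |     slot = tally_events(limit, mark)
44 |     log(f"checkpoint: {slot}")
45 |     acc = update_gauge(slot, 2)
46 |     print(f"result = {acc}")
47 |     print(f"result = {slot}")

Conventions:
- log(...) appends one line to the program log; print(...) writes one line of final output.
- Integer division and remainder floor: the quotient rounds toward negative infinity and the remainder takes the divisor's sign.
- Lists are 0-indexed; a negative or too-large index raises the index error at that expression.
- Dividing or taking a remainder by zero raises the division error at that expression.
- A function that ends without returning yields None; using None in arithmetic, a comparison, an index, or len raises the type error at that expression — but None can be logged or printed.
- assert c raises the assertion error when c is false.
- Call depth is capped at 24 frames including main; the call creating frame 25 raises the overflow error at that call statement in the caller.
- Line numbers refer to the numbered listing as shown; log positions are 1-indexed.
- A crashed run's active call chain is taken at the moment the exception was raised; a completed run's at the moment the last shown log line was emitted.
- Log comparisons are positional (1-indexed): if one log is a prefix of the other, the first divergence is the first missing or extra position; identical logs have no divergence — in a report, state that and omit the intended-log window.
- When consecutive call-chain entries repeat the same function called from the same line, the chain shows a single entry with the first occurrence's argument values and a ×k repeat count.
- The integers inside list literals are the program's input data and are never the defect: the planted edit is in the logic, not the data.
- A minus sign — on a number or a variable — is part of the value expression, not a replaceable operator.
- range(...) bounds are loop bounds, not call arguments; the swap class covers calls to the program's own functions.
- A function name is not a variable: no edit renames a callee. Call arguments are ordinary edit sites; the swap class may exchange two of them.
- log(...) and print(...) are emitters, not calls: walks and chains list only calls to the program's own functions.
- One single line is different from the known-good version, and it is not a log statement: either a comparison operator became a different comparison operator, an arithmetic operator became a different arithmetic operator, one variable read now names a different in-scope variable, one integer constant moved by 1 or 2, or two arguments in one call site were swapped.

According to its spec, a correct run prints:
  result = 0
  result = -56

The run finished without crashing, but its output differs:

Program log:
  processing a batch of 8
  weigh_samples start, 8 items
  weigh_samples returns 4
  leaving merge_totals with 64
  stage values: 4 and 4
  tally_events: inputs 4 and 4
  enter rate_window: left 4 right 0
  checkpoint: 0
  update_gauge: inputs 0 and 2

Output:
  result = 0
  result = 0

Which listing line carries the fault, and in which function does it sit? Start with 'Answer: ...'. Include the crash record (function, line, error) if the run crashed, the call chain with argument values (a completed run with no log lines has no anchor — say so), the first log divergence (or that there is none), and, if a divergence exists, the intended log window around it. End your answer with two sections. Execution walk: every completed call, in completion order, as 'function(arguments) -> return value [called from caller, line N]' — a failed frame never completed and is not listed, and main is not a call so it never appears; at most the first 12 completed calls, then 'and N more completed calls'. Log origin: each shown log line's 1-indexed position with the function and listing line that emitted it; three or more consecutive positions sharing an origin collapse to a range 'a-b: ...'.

Answer: the defect is in merge_totals at line 16.
Key fact: Everything matches until log position 5, which reads 'stage values: 4 and 4' in place of 'stage values: 4 and 64'.
Call chain: main -> update_gauge(0, 2) (called at line 45).
First divergence: position 5 — the shown line 'stage values: 4 and 4' should read 'stage values: 4 and 64'.
Intended log window:
  3: weigh_samples returns 4
  4: leaving merge_totals with 64
  5: stage values: 4 and 64
  6: tally_events: inputs 4 and 64
Execution walk:
  weigh_samples([6, 6, 11, 12, 10, 7, 4, 12]) -> 4  [called from main, line 40]
  merge_totals([6, 6, 11, 12, 10, 7, 4, 12], 4) -> 4  [called from main, line 41]
  rate_window(4, 0) -> 0  [called from tally_events, line 28]
  tally_events(4, 4) -> 0  [called from main, line 43]
  update_gauge(0, 2) -> 0  [called from main, line 45]
Log origins:
  1: logged in main at line 39
  2: logged in weigh_samples at line 2
  3: logged in weigh_samples at line 7
  4: logged in merge_totals at line 15
  5: logged in main at line 42
  6: logged in tally_events at line 25
  7: logged in rate_window at line 19
  8: logged in main at line 44
  9: logged in update_gauge at line 31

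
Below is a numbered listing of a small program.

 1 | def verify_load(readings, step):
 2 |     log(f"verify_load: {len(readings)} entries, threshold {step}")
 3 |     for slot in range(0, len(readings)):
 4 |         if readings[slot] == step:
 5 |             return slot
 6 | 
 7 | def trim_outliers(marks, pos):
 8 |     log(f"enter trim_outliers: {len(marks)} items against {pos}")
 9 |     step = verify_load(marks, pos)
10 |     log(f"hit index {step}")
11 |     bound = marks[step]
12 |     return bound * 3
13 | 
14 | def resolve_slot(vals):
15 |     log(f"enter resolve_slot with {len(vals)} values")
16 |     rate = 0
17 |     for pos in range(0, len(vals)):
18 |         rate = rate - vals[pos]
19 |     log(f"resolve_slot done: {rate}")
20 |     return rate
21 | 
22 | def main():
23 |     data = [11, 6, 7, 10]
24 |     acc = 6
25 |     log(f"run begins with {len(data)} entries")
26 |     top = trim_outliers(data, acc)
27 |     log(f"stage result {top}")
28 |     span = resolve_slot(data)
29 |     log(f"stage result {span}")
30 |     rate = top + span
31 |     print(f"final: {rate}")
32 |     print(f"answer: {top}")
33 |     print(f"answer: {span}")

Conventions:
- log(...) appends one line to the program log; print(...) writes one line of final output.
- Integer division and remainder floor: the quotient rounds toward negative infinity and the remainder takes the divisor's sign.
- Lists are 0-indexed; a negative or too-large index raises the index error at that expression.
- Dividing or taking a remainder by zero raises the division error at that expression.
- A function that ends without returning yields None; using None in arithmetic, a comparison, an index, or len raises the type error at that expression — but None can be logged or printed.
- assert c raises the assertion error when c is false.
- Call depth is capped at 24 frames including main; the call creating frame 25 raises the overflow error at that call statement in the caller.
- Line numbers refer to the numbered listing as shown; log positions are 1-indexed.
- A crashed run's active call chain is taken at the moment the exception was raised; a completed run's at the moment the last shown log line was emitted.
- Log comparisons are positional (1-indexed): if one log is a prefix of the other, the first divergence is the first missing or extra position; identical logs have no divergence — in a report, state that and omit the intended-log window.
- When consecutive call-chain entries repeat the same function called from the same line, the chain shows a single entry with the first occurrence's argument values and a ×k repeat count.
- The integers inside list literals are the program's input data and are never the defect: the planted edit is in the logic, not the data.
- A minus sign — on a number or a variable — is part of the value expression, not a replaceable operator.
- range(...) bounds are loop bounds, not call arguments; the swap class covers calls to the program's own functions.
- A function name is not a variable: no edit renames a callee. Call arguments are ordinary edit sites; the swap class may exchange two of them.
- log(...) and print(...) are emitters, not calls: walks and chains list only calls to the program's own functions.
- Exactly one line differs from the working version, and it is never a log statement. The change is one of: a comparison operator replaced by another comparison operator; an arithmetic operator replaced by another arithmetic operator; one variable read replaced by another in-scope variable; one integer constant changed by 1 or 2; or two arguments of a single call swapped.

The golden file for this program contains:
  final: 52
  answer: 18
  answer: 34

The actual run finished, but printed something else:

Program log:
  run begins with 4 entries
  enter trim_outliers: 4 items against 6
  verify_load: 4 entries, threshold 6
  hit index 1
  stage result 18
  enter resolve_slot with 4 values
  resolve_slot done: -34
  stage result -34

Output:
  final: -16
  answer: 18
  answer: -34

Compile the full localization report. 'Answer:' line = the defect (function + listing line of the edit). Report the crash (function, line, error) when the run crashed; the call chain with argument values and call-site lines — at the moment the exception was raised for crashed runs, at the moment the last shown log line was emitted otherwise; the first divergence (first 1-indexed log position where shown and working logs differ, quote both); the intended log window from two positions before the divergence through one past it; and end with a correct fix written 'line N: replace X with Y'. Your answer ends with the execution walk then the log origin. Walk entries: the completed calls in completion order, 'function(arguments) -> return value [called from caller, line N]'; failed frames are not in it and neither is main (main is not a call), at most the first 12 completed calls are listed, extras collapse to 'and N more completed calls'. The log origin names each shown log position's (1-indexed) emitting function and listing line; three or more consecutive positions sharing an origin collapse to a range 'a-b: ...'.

Answer: the defect is in resolve_slot at line 18.
Key fact: Log line 7 is where behavior first shows: 'resolve_slot done: -34' appears instead of 'resolve_slot done: 34'.
Call chain: main.
First divergence: position 7; shown 'resolve_slot done: -34' vs intended 'resolve_slot done: 34'.
Intended log window:
  5: stage result 18
  6: enter resolve_slot with 4 values
  7: resolve_slot done: 34
  8: stage result 34
Execution walk:
  verify_load([11, 6, 7, 10], 6) -> 1  [called from trim_outliers, line 9]
  trim_outliers([11, 6, 7, 10], 6) -> 18  [called from main, line 26]
  resolve_slot([11, 6, 7, 10]) -> -34  [called from main, line 28]
Log origins:
  1: logged in main at line 25
  2: logged in trim_outliers at line 8
  3: logged in verify_load at line 2
  4: logged in trim_outliers at line 10
  5: logged in main at line 27
  6: logged in resolve_slot at line 15
  7: logged in resolve_slot at line 19
  8: logged in main at line 29
A correct fix: line 18: replace `-` with `+`.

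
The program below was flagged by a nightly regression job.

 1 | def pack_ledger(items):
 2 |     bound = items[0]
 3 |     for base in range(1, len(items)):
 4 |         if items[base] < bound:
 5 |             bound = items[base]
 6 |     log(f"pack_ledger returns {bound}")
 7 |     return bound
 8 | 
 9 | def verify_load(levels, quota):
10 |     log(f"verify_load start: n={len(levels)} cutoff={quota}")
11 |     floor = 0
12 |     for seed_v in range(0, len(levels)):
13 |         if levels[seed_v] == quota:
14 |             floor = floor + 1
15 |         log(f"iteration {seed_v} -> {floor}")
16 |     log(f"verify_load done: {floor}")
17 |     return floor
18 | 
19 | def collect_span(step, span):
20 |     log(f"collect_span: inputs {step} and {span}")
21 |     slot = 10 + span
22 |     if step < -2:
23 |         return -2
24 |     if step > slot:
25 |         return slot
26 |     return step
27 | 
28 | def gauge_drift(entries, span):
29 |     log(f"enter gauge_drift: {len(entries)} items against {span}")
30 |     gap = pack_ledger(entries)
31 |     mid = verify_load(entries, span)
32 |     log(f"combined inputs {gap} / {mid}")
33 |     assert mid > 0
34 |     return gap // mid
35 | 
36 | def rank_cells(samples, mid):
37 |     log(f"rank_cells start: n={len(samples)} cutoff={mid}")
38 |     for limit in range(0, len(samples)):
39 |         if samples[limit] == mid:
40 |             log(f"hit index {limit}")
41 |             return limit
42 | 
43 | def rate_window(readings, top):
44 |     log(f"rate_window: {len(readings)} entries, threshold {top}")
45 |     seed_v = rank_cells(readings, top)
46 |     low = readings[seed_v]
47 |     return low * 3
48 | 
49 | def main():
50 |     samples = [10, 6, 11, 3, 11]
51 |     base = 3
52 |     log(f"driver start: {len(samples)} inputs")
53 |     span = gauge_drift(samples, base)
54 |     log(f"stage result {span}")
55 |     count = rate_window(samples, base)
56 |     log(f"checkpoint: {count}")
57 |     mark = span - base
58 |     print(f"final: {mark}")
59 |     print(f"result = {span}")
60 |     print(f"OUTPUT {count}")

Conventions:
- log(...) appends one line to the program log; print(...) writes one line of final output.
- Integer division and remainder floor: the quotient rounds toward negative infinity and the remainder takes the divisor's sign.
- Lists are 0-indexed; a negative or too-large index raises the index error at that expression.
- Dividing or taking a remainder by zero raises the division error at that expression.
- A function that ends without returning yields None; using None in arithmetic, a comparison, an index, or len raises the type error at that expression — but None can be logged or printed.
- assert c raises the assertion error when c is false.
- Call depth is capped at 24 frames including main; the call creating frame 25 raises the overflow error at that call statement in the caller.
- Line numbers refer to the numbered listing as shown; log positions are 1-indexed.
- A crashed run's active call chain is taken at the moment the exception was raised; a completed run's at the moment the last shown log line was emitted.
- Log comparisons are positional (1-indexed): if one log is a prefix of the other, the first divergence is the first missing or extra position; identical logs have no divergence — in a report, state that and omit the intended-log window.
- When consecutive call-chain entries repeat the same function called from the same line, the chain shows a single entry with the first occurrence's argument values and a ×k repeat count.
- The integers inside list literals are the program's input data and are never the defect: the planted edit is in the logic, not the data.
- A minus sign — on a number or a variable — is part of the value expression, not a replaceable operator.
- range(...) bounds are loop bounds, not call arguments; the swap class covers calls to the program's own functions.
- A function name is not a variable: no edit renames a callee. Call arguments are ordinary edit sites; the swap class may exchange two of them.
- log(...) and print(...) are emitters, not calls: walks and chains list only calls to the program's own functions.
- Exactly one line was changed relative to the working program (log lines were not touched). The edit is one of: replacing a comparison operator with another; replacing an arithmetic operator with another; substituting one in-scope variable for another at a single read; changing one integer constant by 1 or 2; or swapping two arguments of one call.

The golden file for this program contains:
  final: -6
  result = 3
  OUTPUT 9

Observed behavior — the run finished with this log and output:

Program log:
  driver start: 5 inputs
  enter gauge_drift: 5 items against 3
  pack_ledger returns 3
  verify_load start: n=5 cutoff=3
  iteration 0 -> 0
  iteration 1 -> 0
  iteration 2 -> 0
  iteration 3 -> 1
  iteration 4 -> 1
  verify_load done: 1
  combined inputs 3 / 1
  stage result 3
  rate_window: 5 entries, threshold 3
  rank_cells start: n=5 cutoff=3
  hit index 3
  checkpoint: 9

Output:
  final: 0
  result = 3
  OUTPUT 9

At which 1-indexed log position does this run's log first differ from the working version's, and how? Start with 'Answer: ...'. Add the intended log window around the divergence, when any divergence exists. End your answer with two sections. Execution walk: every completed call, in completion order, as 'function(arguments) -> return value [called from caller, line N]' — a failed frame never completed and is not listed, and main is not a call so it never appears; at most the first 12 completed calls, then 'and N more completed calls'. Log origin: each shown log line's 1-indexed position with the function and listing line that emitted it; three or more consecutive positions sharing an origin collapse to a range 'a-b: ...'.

Answer: none (the log streams are identical).
Execution walk:
  pack_ledger([10, 6, 11, 3, 11]) -> 3  [called from gauge_drift, line 30]
  verify_load([10, 6, 11, 3, 11], 3) -> 1  [called from gauge_drift, line 31]
  gauge_drift([10, 6, 11, 3, 11], 3) -> 3  [called from main, line 53]
  rank_cells([10, 6, 11, 3, 11], 3) -> 3  [called from rate_window, line 45]
  rate_window([10, 6, 11, 3, 11], 3) -> 9  [called from main, line 55]
Log origins:
  1: logged in main at line 52
  2: logged in gauge_drift at line 29
  3: logged in pack_ledger at line 6
  4: logged in verify_load at line 10
  5-9: logged in verify_load at line 15
  10: logged in verify_load at line 16
  11: logged in gauge_drift at line 32
  12: logged in main at line 54
  13: logged in rate_window at line 44
  14: logged in rank_cells at line 37
  15: logged in rank_cells at line 40
  16: logged in main at line 56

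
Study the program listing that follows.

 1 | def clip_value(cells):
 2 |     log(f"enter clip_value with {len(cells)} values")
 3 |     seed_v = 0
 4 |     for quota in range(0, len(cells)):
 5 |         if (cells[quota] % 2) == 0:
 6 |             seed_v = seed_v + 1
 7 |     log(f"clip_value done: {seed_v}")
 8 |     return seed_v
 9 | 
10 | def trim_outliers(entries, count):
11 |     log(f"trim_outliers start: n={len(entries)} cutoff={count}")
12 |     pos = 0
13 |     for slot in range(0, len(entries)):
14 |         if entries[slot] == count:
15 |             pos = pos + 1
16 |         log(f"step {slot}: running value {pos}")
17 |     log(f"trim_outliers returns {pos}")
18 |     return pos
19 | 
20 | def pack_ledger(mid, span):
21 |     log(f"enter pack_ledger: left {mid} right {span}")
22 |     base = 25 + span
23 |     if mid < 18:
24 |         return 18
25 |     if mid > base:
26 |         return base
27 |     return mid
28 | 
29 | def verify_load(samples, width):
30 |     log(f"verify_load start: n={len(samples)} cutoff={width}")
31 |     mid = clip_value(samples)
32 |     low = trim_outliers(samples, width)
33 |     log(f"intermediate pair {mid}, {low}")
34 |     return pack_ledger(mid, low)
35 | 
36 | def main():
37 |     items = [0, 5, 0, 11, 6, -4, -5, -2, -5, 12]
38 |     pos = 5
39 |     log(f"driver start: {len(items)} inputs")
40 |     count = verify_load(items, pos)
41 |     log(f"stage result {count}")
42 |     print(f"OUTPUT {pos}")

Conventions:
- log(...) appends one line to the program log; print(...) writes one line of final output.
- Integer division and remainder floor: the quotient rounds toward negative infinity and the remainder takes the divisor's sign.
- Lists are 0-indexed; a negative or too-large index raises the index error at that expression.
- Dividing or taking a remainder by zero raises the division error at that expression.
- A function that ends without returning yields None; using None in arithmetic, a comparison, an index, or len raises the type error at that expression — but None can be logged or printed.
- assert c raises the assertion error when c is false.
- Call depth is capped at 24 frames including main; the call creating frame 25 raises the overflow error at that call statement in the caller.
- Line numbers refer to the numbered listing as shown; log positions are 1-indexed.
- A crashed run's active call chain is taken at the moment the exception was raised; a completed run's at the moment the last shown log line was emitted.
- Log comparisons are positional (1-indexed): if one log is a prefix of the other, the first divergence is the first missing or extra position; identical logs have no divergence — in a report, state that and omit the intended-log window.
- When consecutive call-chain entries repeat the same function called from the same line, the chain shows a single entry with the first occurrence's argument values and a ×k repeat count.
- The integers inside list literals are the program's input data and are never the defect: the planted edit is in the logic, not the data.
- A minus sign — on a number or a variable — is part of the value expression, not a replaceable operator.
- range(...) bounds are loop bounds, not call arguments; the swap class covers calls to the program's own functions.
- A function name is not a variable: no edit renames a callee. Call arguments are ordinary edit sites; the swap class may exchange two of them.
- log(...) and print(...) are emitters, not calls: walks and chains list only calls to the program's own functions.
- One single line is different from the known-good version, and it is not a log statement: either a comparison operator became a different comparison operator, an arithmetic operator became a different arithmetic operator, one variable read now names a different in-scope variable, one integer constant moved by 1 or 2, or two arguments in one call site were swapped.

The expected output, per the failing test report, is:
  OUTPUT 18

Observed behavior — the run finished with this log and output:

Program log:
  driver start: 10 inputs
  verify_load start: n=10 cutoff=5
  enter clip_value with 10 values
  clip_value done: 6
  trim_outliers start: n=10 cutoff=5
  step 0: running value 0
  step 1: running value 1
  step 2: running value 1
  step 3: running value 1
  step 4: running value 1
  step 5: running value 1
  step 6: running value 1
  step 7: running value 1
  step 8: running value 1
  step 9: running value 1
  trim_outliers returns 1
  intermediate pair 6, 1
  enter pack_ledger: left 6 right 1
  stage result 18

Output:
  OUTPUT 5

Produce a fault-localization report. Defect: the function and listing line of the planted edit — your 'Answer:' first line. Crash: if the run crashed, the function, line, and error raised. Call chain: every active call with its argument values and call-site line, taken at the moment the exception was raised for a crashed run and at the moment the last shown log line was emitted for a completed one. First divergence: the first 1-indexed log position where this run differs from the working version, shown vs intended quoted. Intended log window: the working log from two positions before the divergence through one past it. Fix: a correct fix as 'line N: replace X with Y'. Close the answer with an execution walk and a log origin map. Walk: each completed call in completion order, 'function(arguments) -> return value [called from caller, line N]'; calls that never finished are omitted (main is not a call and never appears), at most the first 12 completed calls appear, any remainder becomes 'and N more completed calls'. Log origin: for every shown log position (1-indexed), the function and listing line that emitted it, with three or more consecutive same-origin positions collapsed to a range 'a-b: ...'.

Answer: the defect is in main at line 42.
Key fact: No log line changed; the fault shows up purely in the output.
Call chain: main.
First divergence: none (the log streams are identical).
Execution walk:
  clip_value([0, 5, 0, 11, 6, -4, -5, -2, -5, 12]) -> 6  [called from verify_load, line 31]
  trim_outliers([0, 5, 0, 11, 6, -4, -5, -2, -5, 12], 5) -> 1  [called from verify_load, line 32]
  pack_ledger(6, 1) -> 18  [called from verify_load, line 34]
  verify_load([0, 5, 0, 11, 6, -4, -5, -2, -5, 12], 5) -> 18  [called from main, line 40]
Origin of each log line:
  1: emitted by main (line 39)
  2: emitted by verify_load (line 30)
  3: emitted by clip_value (line 2)
  4: emitted by clip_value (line 7)
  5: emitted by trim_outliers (line 11)
  6-15: emitted by trim_outliers (line 16)
  16: emitted by trim_outliers (line 17)
  17: emitted by verify_load (line 33)
  18: emitted by pack_ledger (line 21)
  19: emitted by main (line 41)
A correct fix: line 42: replace `pos` with `count`.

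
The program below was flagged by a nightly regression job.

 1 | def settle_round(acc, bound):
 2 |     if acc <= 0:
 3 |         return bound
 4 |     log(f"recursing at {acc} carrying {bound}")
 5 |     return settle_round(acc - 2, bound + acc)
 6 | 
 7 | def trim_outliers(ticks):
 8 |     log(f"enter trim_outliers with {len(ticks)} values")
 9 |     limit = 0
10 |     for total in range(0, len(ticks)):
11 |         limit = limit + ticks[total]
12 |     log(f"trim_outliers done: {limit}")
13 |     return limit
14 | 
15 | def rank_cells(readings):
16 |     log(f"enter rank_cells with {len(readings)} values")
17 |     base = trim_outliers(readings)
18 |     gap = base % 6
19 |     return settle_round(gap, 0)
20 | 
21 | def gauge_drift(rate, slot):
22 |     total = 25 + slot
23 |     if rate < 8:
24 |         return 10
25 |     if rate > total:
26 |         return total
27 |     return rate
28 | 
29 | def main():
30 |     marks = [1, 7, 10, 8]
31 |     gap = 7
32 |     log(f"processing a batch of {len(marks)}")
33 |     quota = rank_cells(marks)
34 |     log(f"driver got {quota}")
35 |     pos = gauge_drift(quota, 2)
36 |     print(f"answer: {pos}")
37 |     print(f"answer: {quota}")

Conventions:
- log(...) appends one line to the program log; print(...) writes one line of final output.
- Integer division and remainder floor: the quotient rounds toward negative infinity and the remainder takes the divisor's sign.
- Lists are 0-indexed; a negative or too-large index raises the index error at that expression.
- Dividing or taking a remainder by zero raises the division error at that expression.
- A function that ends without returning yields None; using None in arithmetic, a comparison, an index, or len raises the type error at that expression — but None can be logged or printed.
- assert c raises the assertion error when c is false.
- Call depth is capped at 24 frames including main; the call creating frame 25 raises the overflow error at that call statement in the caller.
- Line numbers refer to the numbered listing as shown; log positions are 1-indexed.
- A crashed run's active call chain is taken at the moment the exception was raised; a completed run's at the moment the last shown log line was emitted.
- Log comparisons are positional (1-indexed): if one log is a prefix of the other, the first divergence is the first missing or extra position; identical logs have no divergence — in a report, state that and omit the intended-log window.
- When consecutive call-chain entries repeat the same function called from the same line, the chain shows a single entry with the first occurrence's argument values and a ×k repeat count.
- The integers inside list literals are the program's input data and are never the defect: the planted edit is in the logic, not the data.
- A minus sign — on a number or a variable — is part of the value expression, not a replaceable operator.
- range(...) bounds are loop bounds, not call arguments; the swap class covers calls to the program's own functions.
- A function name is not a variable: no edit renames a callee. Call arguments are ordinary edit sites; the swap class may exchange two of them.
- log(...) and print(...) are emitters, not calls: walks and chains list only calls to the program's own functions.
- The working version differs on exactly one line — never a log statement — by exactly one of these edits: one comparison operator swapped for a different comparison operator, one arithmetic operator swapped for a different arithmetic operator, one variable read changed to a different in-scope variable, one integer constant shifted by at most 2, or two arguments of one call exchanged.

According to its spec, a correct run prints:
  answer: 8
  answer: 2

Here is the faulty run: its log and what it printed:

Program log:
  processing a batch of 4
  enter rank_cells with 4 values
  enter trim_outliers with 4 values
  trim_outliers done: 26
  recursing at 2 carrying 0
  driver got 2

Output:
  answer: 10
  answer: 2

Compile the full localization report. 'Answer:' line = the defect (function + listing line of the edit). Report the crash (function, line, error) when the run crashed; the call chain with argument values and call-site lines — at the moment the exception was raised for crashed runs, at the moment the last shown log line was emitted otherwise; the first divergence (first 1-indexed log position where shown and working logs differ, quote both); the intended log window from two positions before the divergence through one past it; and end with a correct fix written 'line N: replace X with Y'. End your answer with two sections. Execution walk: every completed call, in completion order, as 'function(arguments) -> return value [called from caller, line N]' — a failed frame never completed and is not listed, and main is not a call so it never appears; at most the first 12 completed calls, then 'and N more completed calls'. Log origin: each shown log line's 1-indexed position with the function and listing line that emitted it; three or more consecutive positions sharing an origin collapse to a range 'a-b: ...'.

Answer: the defect is in gauge_drift at line 24.
The tell: Every logged value matches the working version; the printed result is what differs.
Call chain: main.
First divergence: none — the logs agree in full.
Execution walk:
  trim_outliers([1, 7, 10, 8]) -> 26  [called from rank_cells, line 17]
  settle_round(0, 2) -> 2  [called from settle_round, line 5]
  settle_round(2, 0) -> 2  [called from rank_cells, line 19]
  rank_cells([1, 7, 10, 8]) -> 2  [called from main, line 33]
  gauge_drift(2, 2) -> 10  [called from main, line 35]
Log origin:
  1: logged in main at line 32
  2: logged in rank_cells at line 16
  3: logged in trim_outliers at line 8
  4: logged in trim_outliers at line 12
  5: logged in settle_round at line 4
  6: logged in main at line 34
A correct fix: line 24: replace `10` with `8`.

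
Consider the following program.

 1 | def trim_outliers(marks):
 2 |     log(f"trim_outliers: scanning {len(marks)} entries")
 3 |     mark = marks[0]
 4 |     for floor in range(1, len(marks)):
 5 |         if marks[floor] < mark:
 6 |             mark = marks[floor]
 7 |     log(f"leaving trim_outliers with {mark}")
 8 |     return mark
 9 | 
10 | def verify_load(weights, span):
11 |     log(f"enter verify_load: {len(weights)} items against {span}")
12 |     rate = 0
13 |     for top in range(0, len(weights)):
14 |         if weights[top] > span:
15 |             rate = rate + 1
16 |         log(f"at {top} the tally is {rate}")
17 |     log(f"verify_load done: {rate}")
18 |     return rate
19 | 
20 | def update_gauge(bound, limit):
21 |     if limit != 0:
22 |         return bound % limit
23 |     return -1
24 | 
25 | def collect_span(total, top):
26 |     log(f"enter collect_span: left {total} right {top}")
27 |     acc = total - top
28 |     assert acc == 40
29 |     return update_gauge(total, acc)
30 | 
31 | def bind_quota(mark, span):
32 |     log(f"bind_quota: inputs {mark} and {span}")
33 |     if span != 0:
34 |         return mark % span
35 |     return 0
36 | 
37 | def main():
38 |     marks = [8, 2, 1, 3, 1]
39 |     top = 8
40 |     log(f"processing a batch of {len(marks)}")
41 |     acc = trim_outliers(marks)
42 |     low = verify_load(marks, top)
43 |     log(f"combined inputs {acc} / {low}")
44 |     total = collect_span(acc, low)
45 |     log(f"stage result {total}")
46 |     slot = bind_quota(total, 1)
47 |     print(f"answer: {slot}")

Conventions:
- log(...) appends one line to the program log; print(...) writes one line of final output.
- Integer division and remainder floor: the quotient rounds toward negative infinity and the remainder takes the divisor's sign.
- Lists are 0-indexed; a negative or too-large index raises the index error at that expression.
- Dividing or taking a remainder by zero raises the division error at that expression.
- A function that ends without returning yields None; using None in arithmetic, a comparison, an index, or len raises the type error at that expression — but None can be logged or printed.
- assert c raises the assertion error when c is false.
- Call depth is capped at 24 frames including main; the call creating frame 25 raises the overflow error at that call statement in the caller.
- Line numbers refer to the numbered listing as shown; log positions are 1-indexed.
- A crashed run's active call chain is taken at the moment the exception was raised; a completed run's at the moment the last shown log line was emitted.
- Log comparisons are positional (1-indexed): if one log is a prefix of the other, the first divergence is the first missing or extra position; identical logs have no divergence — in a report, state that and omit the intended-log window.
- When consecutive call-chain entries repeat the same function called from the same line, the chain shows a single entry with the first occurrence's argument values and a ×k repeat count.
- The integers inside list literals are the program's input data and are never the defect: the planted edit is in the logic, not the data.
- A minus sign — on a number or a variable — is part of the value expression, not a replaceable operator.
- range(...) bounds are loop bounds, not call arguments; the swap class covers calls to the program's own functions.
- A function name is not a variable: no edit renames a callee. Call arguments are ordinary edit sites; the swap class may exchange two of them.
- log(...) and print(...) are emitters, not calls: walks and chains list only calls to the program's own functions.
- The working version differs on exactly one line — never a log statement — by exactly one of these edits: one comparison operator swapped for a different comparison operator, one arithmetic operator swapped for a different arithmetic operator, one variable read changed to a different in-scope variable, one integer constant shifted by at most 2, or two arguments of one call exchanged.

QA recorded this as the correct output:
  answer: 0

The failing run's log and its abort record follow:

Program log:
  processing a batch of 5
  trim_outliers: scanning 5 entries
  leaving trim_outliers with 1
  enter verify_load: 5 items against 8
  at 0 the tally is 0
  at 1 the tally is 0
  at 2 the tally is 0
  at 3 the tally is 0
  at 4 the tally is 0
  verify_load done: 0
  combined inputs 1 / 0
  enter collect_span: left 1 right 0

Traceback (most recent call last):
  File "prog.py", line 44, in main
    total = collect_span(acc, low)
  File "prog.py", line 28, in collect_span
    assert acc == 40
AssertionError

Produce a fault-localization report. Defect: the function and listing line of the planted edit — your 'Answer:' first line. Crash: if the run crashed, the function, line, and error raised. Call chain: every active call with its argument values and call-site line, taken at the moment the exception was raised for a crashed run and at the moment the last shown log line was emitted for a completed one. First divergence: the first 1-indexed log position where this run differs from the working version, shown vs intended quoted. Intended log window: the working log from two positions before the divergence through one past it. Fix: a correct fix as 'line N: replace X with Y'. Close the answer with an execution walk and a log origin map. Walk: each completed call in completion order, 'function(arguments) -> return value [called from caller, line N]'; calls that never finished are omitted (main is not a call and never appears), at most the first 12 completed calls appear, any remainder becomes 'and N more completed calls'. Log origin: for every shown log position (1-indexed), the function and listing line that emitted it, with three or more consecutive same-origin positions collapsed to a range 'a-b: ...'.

Answer: the defect is in collect_span at line 28.
Core observation: After 12 matching log lines the faulty run goes silent, while the working version continues with 'stage result 0'.
Crash: collect_span, line 28, AssertionError.
Call chain: main -> collect_span(1, 0) (called at line 44).
First divergence: position 13 — after 12 matching lines the faulty run goes silent; intended next line 'stage result 0'.
Intended log window:
  11: combined inputs 1 / 0
  12: enter collect_span: left 1 right 0
  13: stage result 0
  14: bind_quota: inputs 0 and 1
Execution walk:
  trim_outliers([8, 2, 1, 3, 1]) -> 1  [called from main, line 41]
  verify_load([8, 2, 1, 3, 1], 8) -> 0  [called from main, line 42]
Origin of each log line:
  1: from main, line 40
  2: from trim_outliers, line 2
  3: from trim_outliers, line 7
  4: from verify_load, line 11
  5-9: from verify_load, line 16
  10: from verify_load, line 17
  11: from main, line 43
  12: from collect_span, line 26
A correct fix: line 28: replace `==` with `<=`.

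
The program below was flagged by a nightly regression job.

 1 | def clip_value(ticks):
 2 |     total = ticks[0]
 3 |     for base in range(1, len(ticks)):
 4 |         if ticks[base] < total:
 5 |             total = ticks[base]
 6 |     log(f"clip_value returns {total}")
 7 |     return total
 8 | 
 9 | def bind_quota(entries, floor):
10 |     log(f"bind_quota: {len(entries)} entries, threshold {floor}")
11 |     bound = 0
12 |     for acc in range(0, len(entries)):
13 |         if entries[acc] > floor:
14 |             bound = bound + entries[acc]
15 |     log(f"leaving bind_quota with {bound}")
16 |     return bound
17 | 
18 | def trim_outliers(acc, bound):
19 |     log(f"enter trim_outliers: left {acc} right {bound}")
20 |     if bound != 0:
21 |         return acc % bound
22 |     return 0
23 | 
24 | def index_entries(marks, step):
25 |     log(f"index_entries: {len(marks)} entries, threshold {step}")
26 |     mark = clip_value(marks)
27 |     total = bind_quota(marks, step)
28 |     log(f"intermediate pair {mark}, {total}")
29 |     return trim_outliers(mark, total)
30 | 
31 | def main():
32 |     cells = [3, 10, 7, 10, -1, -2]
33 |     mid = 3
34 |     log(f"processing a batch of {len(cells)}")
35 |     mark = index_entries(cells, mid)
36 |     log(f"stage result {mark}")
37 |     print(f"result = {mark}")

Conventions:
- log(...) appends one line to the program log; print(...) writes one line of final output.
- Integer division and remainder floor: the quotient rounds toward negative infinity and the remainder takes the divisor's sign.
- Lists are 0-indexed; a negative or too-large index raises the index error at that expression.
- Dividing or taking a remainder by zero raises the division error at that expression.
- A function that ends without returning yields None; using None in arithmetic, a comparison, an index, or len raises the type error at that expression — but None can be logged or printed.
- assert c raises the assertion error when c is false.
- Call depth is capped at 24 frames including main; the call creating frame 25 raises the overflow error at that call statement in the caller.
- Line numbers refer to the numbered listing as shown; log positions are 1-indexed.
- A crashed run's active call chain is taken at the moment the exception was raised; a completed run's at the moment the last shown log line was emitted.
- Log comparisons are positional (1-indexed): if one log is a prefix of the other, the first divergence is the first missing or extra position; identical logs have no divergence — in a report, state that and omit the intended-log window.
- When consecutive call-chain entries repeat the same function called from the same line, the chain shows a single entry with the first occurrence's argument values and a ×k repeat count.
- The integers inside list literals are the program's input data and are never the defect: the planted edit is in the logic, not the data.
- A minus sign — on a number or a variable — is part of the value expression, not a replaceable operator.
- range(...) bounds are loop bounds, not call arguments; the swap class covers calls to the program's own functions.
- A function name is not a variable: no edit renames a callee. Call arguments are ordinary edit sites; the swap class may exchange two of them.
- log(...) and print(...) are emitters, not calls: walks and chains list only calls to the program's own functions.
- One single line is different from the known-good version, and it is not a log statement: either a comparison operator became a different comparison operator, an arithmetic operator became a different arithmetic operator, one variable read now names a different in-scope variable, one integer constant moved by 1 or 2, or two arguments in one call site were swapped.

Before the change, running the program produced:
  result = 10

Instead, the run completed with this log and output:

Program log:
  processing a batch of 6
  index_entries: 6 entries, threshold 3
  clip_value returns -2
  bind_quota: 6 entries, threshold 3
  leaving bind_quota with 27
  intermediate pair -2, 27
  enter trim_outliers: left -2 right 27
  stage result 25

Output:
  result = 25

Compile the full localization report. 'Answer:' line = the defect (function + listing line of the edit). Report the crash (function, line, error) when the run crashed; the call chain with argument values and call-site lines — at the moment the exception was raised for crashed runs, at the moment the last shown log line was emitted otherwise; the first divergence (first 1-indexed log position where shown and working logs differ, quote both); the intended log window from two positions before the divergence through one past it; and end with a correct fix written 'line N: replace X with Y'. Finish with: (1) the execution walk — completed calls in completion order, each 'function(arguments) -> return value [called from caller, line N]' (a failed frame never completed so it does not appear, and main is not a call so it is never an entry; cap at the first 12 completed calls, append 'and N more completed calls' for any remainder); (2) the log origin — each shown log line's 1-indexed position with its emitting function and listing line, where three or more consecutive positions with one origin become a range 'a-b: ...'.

Answer: the defect is in clip_value at line 4.
Core observation: Everything matches until log position 3, which reads 'clip_value returns -2' in place of 'clip_value returns 10'.
Call chain: main.
First divergence: position 3; shown 'clip_value returns -2' vs intended 'clip_value returns 10'.
Intended log window:
  1: processing a batch of 6
  2: index_entries: 6 entries, threshold 3
  3: clip_value returns 10
  4: bind_quota: 6 entries, threshold 3
Execution walk:
  clip_value([3, 10, 7, 10, -1, -2]) -> -2  [called from index_entries, line 26]
  bind_quota([3, 10, 7, 10, -1, -2], 3) -> 27  [called from index_entries, line 27]
  trim_outliers(-2, 27) -> 25  [called from index_entries, line 29]
  index_entries([3, 10, 7, 10, -1, -2], 3) -> 25  [called from main, line 35]
Log origin:
  1: emitted by main (line 34)
  2: emitted by index_entries (line 25)
  3: emitted by clip_value (line 6)
  4: emitted by bind_quota (line 10)
  5: emitted by bind_quota (line 15)
  6: emitted by index_entries (line 28)
  7: emitted by trim_outliers (line 19)
  8: emitted by main (line 36)
A correct fix: line 4: replace `<` with `>`.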